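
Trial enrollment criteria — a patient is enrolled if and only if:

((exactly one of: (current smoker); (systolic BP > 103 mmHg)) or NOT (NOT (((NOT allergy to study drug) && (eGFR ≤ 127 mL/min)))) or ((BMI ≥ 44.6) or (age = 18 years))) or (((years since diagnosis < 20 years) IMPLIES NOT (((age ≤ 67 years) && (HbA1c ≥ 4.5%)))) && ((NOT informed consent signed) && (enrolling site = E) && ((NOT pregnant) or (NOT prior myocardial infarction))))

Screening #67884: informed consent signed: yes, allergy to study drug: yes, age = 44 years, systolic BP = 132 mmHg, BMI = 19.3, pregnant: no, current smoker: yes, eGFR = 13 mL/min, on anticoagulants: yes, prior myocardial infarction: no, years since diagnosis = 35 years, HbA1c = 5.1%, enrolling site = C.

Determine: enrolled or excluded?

Excluded

Atomic conditions:
  current smoker: yes → true
  systolic BP > 103 mmHg: 132 > 103 is true
  NOT allergy to study drug: yes → false
  eGFR ≤ 127 mL/min: 13 ≤ 127 is true
  BMI ≥ 44.6: 19.3 ≥ 44.6 is false
  age = 18 years: 44 == 18 is false
  years since diagnosis < 20 years: 35 < 20 is false
  age ≤ 67 years: 44 ≤ 67 is true
  HbA1c ≥ 4.5%: 5.1 ≥ 4.5 is true
  NOT informed consent signed: yes → false
  enrolling site = E: C == E is false
  NOT pregnant: no → true
  NOT prior myocardial infarction: no → true
Combine:
[1.1] exactly-one(true, true) = false
[1.2.1.1] false AND true = false
[1.2.1] NOT false = true
[1.2] NOT true = false
[1.3] false OR false = false
[1] false OR false OR false = false
[2.1.2.1] true AND true = true
[2.1.2] NOT true = false
[2.1] false → false (antecedent false ⇒ implication holds) = true
[2.2.3] true OR true = true
[2.2] false AND false AND true = false
[2] true AND false = false
[root] false OR false = false
Overall: false → excluded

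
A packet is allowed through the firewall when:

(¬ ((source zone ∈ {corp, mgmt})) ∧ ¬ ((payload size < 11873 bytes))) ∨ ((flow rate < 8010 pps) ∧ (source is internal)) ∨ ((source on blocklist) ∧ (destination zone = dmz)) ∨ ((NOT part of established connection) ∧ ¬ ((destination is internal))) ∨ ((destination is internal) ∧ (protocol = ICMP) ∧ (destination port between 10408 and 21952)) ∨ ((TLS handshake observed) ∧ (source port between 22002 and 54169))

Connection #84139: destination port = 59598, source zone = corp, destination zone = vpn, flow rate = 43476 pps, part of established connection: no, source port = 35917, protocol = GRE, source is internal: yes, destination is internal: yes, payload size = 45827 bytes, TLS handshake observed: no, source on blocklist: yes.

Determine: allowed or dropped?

Dropped

Atomic conditions:
  source zone ∈ {corp, mgmt}: corp is in the set → true
  payload size < 11873 bytes: 45827 < 11873 is false
  flow rate < 8010 pps: 43476 < 8010 is false
  source is internal: yes → true
  source on blocklist: yes → true
  destination zone = dmz: vpn == dmz is false
  NOT part of established connection: no → true
  destination is internal: yes → true
  protocol = ICMP: GRE == ICMP is false
  destination port between 10408 and 21952: 59598 in [10408, 21952] is false
  TLS handshake observed: no → false
  source port between 22002 and 54169: 35917 in [22002, 54169] is true
Combine:
[1.1] NOT true = false
[1.2] NOT false = true
[1] false AND true = false
[2] false AND true = false
[3] true AND false = false
[4.2] NOT true = false
[4] true AND false = false
[5] true AND false AND false = false
[6] false AND true = false
[root] false OR false OR false OR false OR false OR false = false
Overall: false → dropped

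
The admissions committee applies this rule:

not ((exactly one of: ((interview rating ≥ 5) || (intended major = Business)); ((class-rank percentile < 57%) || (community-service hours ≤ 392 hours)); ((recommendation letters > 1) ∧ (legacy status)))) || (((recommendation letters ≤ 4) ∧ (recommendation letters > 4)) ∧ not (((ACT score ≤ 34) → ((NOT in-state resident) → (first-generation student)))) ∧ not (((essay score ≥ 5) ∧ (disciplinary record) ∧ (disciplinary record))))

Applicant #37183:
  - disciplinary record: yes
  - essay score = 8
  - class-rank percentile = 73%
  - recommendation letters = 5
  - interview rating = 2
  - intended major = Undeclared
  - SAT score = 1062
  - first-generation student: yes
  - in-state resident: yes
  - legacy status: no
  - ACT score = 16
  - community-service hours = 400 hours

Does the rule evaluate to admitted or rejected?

Atomic conditions:
  interview rating ≥ 5: 2 ≥ 5 is false
  intended major = Business: Undeclared == Business is false
  class-rank percentile < 57%: 73 < 57 is false
  community-service hours ≤ 392 hours: 400 ≤ 392 is false
  recommendation letters > 1: 5 > 1 is true
  legacy status: no → false
  recommendation letters ≤ 4: 5 ≤ 4 is false
  recommendation letters > 4: 5 > 4 is true
  ACT score ≤ 34: 16 ≤ 34 is true
  NOT in-state resident: yes → false
  first-generation student: yes → true
  essay score ≥ 5: 8 ≥ 5 is true
  disciplinary record: yes → true
Combine:
[1.1.1] false OR false = false
[1.1.2] false OR false = false
[1.1.3] true AND false = false
[1.1] exactly-one(false, false, false) = false
[1] NOT false = true
[2.1] false AND true = false
[2.2.1.2] false → true (antecedent false ⇒ implication holds) = true
[2.2.1] true → true = true
[2.2] NOT true = false
[2.3.1] true AND true AND true = true
[2.3] NOT true = false
[2] false AND false AND false = false
[root] true OR false = true
Overall: true → admitted

Admitted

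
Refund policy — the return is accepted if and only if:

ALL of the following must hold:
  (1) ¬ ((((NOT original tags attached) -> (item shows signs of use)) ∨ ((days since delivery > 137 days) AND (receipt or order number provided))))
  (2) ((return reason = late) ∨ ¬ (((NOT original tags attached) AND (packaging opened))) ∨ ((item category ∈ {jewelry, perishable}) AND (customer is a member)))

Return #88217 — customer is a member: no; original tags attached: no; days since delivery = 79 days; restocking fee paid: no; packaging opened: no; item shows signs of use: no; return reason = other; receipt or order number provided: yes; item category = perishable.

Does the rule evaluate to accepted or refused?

Atomic conditions:
  NOT original tags attached: no → true
  item shows signs of use: no → false
  days since delivery > 137 days: 79 > 137 is false
  receipt or order number provided: yes → true
  return reason = late: other == late is false
  packaging opened: no → false
  item category ∈ {jewelry, perishable}: perishable is in the set → true
  customer is a member: no → false
Combine:
[1.1.1] true → false = false
[1.1.2] false AND true = false
[1.1] false OR false = false
[1] NOT false = true
[2.2.1] true AND false = false
[2.2] NOT false = true
[2.3] true AND false = false
[2] false OR true OR false = true
[root] true AND true = true
Overall: true → accepted

Accepted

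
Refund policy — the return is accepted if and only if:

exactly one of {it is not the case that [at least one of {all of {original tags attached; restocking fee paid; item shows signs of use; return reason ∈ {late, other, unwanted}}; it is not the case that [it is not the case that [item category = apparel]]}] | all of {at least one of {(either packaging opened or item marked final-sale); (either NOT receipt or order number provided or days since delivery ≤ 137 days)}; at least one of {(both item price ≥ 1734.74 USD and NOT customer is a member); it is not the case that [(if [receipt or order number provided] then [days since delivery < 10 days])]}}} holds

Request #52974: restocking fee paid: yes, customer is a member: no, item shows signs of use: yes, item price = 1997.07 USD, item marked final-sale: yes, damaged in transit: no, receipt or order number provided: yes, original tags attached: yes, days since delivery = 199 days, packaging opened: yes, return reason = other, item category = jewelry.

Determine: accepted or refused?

Accepted

Atomic conditions:
  original tags attached: yes → true
  restocking fee paid: yes → true
  item shows signs of use: yes → true
  return reason ∈ {late, other, unwanted}: other is in the set → true
  item category = apparel: jewelry == apparel is false
  packaging opened: yes → true
  item marked final-sale: yes → true
  NOT receipt or order number provided: yes → false
  days since delivery ≤ 137 days: 199 ≤ 137 is false
  item price ≥ 1734.74 USD: 1997.07 ≥ 1734.74 is true
  NOT customer is a member: no → true
  receipt or order number provided: yes → true
  days since delivery < 10 days: 199 < 10 is false
Combine:
[1.1.1] true AND true AND true AND true = true
[1.1.2.1] NOT false = true
[1.1.2] NOT true = false
[1.1] true OR false = true
[1] NOT true = false
[2.1.1] true OR true = true
[2.1.2] false OR false = false
[2.1] true OR false = true
[2.2.1] true AND true = true
[2.2.2.1] true → false = false
[2.2.2] NOT false = true
[2.2] true OR true = true
[2] true AND true = true
[root] exactly-one(false, true) = true
Overall: true → accepted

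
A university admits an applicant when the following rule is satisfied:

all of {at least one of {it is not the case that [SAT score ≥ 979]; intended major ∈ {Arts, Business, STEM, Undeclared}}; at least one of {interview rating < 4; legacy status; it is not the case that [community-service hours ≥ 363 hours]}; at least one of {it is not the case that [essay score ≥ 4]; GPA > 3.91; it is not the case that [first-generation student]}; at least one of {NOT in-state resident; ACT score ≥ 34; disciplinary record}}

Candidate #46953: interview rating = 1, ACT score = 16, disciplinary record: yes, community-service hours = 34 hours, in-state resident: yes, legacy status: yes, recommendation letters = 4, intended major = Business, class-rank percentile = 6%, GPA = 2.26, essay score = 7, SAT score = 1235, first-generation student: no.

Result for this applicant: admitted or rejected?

Atomic conditions:
  SAT score ≥ 979: 1235 ≥ 979 is true
  intended major ∈ {Arts, Business, STEM, Undeclared}: Business is in the set → true
  interview rating < 4: 1 < 4 is true
  legacy status: yes → true
  community-service hours ≥ 363 hours: 34 ≥ 363 is false
  essay score ≥ 4: 7 ≥ 4 is true
  GPA > 3.91: 2.26 > 3.91 is false
  first-generation student: no → false
  NOT in-state resident: yes → false
  ACT score ≥ 34: 16 ≥ 34 is false
  disciplinary record: yes → true
Combine:
[1.1] NOT true = false
[1] false OR true = true
[2.3] NOT false = true
[2] true OR true OR true = true
[3.1] NOT true = false
[3.3] NOT false = true
[3] false OR false OR true = true
[4] false OR false OR true = true
[root] true AND true AND true AND true = true
Overall: true → admitted

Admitted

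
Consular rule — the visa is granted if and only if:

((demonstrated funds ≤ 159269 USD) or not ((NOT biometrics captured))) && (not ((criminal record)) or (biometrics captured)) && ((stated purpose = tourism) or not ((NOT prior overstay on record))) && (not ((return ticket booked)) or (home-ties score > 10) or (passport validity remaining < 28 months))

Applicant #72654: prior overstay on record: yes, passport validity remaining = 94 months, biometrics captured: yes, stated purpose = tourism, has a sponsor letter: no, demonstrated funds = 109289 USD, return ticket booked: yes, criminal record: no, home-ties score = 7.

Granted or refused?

Atomic conditions:
  demonstrated funds ≤ 159269 USD: 109289 ≤ 159269 is true
  NOT biometrics captured: yes → false
  criminal record: no → false
  biometrics captured: yes → true
  stated purpose = tourism: tourism == tourism is true
  NOT prior overstay on record: yes → false
  return ticket booked: yes → true
  home-ties score > 10: 7 > 10 is false
  passport validity remaining < 28 months: 94 < 28 is false
Combine:
[1.2] NOT false = true
[1] true OR true = true
[2.1] NOT false = true
[2] true OR true = true
[3.2] NOT false = true
[3] true OR true = true
[4.1] NOT true = false
[4] false OR false OR false = false
[root] true AND true AND true AND false = false
Overall: false → refused

Refused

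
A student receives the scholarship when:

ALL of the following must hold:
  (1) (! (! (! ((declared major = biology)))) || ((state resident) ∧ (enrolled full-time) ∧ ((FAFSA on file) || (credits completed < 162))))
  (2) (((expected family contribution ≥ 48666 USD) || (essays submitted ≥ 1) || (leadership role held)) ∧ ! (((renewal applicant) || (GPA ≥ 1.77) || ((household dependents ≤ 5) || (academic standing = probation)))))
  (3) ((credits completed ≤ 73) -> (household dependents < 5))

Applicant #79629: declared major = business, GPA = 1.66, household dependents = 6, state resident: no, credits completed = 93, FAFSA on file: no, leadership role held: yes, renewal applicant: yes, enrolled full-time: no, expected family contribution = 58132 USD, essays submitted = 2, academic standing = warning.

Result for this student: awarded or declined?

Atomic conditions:
  declared major = biology: business == biology is false
  state resident: no → false
  enrolled full-time: no → false
  FAFSA on file: no → false
  credits completed < 162: 93 < 162 is true
  expected family contribution ≥ 48666 USD: 58132 ≥ 48666 is true
  essays submitted ≥ 1: 2 ≥ 1 is true
  leadership role held: yes → true
  renewal applicant: yes → true
  GPA ≥ 1.77: 1.66 ≥ 1.77 is false
  household dependents ≤ 5: 6 ≤ 5 is false
  academic standing = probation: warning == probation is false
  credits completed ≤ 73: 93 ≤ 73 is false
  household dependents < 5: 6 < 5 is false
Combine:
[1.1.1.1] NOT false = true
[1.1.1] NOT true = false
[1.1] NOT false = true
[1.2.3] false OR true = true
[1.2] false AND false AND true = false
[1] true OR false = true
[2.1] true OR true OR true = true
[2.2.1.3] false OR false = false
[2.2.1] true OR false OR false = true
[2.2] NOT true = false
[2] true AND false = false
[3] false → false (antecedent false ⇒ implication holds) = true
[root] true AND false AND true = false
Overall: false → declined

Declined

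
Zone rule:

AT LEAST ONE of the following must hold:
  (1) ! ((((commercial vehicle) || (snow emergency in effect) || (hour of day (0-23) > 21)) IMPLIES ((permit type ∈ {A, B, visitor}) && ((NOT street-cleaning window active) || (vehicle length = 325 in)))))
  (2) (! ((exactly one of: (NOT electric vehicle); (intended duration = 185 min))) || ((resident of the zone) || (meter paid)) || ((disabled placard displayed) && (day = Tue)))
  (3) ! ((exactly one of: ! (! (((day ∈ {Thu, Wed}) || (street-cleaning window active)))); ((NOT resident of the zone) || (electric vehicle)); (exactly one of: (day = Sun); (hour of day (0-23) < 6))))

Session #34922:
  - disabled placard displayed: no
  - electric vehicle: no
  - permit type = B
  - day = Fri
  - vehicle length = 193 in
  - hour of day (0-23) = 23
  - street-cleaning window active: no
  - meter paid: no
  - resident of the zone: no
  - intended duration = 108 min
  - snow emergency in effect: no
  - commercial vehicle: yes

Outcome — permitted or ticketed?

Atomic conditions:
  commercial vehicle: yes → true
  snow emergency in effect: no → false
  hour of day (0-23) > 21: 23 > 21 is true
  permit type ∈ {A, B, visitor}: B is in the set → true
  NOT street-cleaning window active: no → true
  vehicle length = 325 in: 193 == 325 is false
  NOT electric vehicle: no → true
  intended duration = 185 min: 108 == 185 is false
  resident of the zone: no → false
  meter paid: no → false
  disabled placard displayed: no → false
  day = Tue: Fri == Tue is false
  day ∈ {Thu, Wed}: Fri is not in the set → false
  street-cleaning window active: no → false
  NOT resident of the zone: no → true
  electric vehicle: no → false
  day = Sun: Fri == Sun is false
  hour of day (0-23) < 6: 23 < 6 is false
Combine:
[1.1.1] true OR false OR true = true
[1.1.2.2] true OR false = true
[1.1.2] true AND true = true
[1.1] true → true = true
[1] NOT true = false
[2.1.1] exactly-one(true, false) = true
[2.1] NOT true = false
[2.2] false OR false = false
[2.3] false AND false = false
[2] false OR false OR false = false
[3.1.1.1.1] false OR false = false
[3.1.1.1] NOT false = true
[3.1.1] NOT true = false
[3.1.2] true OR false = true
[3.1.3] exactly-one(false, false) = false
[3.1] exactly-one(false, true, false) = true
[3] NOT true = false
[root] false OR false OR false = false
Overall: false → ticketed

Ticketed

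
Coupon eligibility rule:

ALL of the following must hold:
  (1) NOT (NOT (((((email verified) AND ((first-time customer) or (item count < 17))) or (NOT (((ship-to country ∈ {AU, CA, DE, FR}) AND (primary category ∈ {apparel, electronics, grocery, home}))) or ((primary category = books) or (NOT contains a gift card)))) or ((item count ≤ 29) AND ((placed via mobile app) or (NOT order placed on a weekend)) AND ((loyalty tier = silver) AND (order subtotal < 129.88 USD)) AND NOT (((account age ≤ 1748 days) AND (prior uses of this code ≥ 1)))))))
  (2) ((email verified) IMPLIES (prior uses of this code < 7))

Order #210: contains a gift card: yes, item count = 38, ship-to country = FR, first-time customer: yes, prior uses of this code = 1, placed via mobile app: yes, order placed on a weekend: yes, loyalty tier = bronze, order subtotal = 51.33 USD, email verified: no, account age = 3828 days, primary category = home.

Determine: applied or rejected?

Atomic conditions:
  email verified: no → false
  first-time customer: yes → true
  item count < 17: 38 < 17 is false
  ship-to country ∈ {AU, CA, DE, FR}: FR is in the set → true
  primary category ∈ {apparel, electronics, grocery, home}: home is in the set → true
  primary category = books: home == books is false
  NOT contains a gift card: yes → false
  item count ≤ 29: 38 ≤ 29 is false
  placed via mobile app: yes → true
  NOT order placed on a weekend: yes → false
  loyalty tier = silver: bronze == silver is false
  order subtotal < 129.88 USD: 51.33 < 129.88 is true
  account age ≤ 1748 days: 3828 ≤ 1748 is false
  prior uses of this code ≥ 1: 1 ≥ 1 is true
  prior uses of this code < 7: 1 < 7 is true
Combine:
[1.1.1.1.1.2] true OR false = true
[1.1.1.1.1] false AND true = false
[1.1.1.1.2.1.1] true AND true = true
[1.1.1.1.2.1] NOT true = false
[1.1.1.1.2.2] false OR false = false
[1.1.1.1.2] false OR false = false
[1.1.1.1] false OR false = false
[1.1.1.2.2] true OR false = true
[1.1.1.2.3] false AND true = false
[1.1.1.2.4.1] false AND true = false
[1.1.1.2.4] NOT false = true
[1.1.1.2] false AND true AND false AND true = false
[1.1.1] false OR false = false
[1.1] NOT false = true
[1] NOT true = false
[2] false → true (antecedent false ⇒ implication holds) = true
[root] false AND true = false
Overall: false → rejected

Rejected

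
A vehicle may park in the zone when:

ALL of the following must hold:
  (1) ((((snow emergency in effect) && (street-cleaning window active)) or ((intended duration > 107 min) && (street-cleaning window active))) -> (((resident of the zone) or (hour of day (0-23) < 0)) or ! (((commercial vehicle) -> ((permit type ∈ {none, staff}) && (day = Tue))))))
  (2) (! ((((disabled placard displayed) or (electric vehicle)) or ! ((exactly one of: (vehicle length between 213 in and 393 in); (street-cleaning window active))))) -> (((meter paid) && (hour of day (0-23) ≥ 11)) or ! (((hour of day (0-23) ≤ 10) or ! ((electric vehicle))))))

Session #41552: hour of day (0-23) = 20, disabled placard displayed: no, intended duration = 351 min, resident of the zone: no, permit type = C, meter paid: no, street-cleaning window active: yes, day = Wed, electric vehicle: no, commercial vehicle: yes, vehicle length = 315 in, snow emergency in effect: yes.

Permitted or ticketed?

Atomic conditions:
  snow emergency in effect: yes → true
  street-cleaning window active: yes → true
  intended duration > 107 min: 351 > 107 is true
  resident of the zone: no → false
  hour of day (0-23) < 0: 20 < 0 is false
  commercial vehicle: yes → true
  permit type ∈ {none, staff}: C is not in the set → false
  day = Tue: Wed == Tue is false
  disabled placard displayed: no → false
  electric vehicle: no → false
  vehicle length between 213 in and 393 in: 315 in [213, 393] is true
  meter paid: no → false
  hour of day (0-23) ≥ 11: 20 ≥ 11 is true
  hour of day (0-23) ≤ 10: 20 ≤ 10 is false
Combine:
[1.1.1] true AND true = true
[1.1.2] true AND true = true
[1.1] true OR true = true
[1.2.1] false OR false = false
[1.2.2.1.2] false AND false = false
[1.2.2.1] true → false = false
[1.2.2] NOT false = true
[1.2] false OR true = true
[1] true → true = true
[2.1.1.1] false OR false = false
[2.1.1.2.1] exactly-one(true, true) = false
[2.1.1.2] NOT false = true
[2.1.1] false OR true = true
[2.1] NOT true = false
[2.2.1] false AND true = false
[2.2.2.1.2] NOT false = true
[2.2.2.1] false OR true = true
[2.2.2] NOT true = false
[2.2] false OR false = false
[2] false → false (antecedent false ⇒ implication holds) = true
[root] true AND true = true
Overall: true → permitted

Permitted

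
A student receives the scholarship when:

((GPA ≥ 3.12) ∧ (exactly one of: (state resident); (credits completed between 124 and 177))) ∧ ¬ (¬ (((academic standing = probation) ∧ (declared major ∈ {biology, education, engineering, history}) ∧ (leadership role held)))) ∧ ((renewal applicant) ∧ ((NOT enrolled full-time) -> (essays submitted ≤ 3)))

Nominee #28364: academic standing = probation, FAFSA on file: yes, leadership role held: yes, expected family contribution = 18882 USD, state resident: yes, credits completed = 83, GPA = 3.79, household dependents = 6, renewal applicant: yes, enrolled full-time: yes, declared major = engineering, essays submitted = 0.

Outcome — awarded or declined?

Atomic conditions:
  GPA ≥ 3.12: 3.79 ≥ 3.12 is true
  state resident: yes → true
  credits completed between 124 and 177: 83 in [124, 177] is false
  academic standing = probation: probation == probation is true
  declared major ∈ {biology, education, engineering, history}: engineering is in the set → true
  leadership role held: yes → true
  renewal applicant: yes → true
  NOT enrolled full-time: yes → false
  essays submitted ≤ 3: 0 ≤ 3 is true
Combine:
[1.2] exactly-one(true, false) = true
[1] true AND true = true
[2.1.1] true AND true AND true = true
[2.1] NOT true = false
[2] NOT false = true
[3.2] false → true (antecedent false ⇒ implication holds) = true
[3] true AND true = true
[root] true AND true AND true = true
Overall: true → awarded

Awarded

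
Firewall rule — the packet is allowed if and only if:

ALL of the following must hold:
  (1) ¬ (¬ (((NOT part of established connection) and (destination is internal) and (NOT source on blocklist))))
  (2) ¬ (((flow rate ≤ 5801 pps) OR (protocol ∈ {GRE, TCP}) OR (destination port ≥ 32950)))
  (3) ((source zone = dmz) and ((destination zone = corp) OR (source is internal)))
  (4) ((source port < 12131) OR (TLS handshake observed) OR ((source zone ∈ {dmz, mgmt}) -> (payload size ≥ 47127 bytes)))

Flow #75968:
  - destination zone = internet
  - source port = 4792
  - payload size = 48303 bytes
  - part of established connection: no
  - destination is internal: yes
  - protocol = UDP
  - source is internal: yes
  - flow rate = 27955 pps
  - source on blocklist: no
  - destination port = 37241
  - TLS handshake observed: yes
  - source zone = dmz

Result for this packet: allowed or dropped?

Dropped

Atomic conditions:
  NOT part of established connection: no → true
  destination is internal: yes → true
  NOT source on blocklist: no → true
  flow rate ≤ 5801 pps: 27955 ≤ 5801 is false
  protocol ∈ {GRE, TCP}: UDP is not in the set → false
  destination port ≥ 32950: 37241 ≥ 32950 is true
  source zone = dmz: dmz == dmz is true
  destination zone = corp: internet == corp is false
  source is internal: yes → true
  source port < 12131: 4792 < 12131 is true
  TLS handshake observed: yes → true
  source zone ∈ {dmz, mgmt}: dmz is in the set → true
  payload size ≥ 47127 bytes: 48303 ≥ 47127 is true
Combine:
[1.1.1] true AND true AND true = true
[1.1] NOT true = false
[1] NOT false = true
[2.1] false OR false OR true = true
[2] NOT true = false
[3.2] false OR true = true
[3] true AND true = true
[4.3] true → true = true
[4] true OR true OR true = true
[root] true AND false AND true AND true = false
Overall: false → dropped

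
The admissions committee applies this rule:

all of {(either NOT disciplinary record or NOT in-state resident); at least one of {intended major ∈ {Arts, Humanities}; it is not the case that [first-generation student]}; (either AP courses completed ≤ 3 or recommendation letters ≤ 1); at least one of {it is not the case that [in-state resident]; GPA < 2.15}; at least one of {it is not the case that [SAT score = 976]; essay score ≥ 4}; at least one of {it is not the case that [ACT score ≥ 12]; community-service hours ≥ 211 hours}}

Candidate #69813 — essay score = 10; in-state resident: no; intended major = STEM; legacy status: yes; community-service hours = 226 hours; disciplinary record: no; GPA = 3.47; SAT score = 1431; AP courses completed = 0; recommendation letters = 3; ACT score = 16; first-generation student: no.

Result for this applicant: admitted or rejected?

Atomic conditions:
  NOT disciplinary record: no → true
  NOT in-state resident: no → true
  intended major ∈ {Arts, Humanities}: STEM is not in the set → false
  first-generation student: no → false
  AP courses completed ≤ 3: 0 ≤ 3 is true
  recommendation letters ≤ 1: 3 ≤ 1 is false
  in-state resident: no → false
  GPA < 2.15: 3.47 < 2.15 is false
  SAT score = 976: 1431 == 976 is false
  essay score ≥ 4: 10 ≥ 4 is true
  ACT score ≥ 12: 16 ≥ 12 is true
  community-service hours ≥ 211 hours: 226 ≥ 211 is true
Combine:
[1] true OR true = true
[2.2] NOT false = true
[2] false OR true = true
[3] true OR false = true
[4.1] NOT false = true
[4] true OR false = true
[5.1] NOT false = true
[5] true OR true = true
[6.1] NOT true = false
[6] false OR true = true
[root] true AND true AND true AND true AND true AND true = true
Overall: true → admitted

Admitted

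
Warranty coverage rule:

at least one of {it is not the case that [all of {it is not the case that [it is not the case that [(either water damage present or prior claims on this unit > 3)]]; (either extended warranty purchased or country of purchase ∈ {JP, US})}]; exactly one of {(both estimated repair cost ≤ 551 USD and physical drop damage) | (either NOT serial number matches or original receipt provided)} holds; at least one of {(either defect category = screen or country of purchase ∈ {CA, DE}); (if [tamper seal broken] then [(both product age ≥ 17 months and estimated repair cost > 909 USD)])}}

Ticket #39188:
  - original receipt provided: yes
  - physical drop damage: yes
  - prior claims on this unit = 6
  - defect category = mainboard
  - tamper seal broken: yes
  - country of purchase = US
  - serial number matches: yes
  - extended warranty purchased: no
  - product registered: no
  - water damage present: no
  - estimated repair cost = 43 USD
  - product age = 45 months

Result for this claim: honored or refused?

Atomic conditions:
  water damage present: no → false
  prior claims on this unit > 3: 6 > 3 is true
  extended warranty purchased: no → false
  country of purchase ∈ {JP, US}: US is in the set → true
  estimated repair cost ≤ 551 USD: 43 ≤ 551 is true
  physical drop damage: yes → true
  NOT serial number matches: yes → false
  original receipt provided: yes → true
  defect category = screen: mainboard == screen is false
  country of purchase ∈ {CA, DE}: US is not in the set → false
  tamper seal broken: yes → true
  product age ≥ 17 months: 45 ≥ 17 is true
  estimated repair cost > 909 USD: 43 > 909 is false
Combine:
[1.1.1.1.1] false OR true = true
[1.1.1.1] NOT true = false
[1.1.1] NOT false = true
[1.1.2] false OR true = true
[1.1] true AND true = true
[1] NOT true = false
[2.1] true AND true = true
[2.2] false OR true = true
[2] exactly-one(true, true) = false
[3.1] false OR false = false
[3.2.2] true AND false = false
[3.2] true → false = false
[3] false OR false = false
[root] false OR false OR false = false
Overall: false → refused

Refused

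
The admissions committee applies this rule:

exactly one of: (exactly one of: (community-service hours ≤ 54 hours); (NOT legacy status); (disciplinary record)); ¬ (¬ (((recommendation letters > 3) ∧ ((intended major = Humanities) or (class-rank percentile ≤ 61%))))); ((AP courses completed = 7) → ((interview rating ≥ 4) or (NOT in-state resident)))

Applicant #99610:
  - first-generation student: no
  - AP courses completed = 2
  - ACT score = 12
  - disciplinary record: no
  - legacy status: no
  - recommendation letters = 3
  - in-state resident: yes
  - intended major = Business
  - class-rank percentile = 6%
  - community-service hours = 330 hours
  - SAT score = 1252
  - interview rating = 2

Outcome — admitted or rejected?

Rejected

Atomic conditions:
  community-service hours ≤ 54 hours: 330 ≤ 54 is false
  NOT legacy status: no → true
  disciplinary record: no → false
  recommendation letters > 3: 3 > 3 is false
  intended major = Humanities: Business == Humanities is false
  class-rank percentile ≤ 61%: 6 ≤ 61 is true
  AP courses completed = 7: 2 == 7 is false
  interview rating ≥ 4: 2 ≥ 4 is false
  NOT in-state resident: yes → false
Combine:
[1] exactly-one(false, true, false) = true
[2.1.1.2] false OR true = true
[2.1.1] false AND true = false
[2.1] NOT false = true
[2] NOT true = false
[3.2] false OR false = false
[3] false → false (antecedent false ⇒ implication holds) = true
[root] exactly-one(true, false, true) = false
Overall: false → rejected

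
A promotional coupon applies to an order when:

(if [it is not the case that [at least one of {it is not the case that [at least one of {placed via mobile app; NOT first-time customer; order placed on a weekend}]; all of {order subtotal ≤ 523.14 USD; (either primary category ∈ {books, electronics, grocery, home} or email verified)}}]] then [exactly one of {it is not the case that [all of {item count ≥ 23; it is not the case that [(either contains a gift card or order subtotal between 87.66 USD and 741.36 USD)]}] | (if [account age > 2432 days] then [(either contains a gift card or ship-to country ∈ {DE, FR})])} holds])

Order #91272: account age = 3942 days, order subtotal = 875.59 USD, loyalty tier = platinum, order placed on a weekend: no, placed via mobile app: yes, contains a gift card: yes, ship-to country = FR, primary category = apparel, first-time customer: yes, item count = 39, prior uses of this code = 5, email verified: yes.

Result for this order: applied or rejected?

Rejected

Atomic conditions:
  placed via mobile app: yes → true
  NOT first-time customer: yes → false
  order placed on a weekend: no → false
  order subtotal ≤ 523.14 USD: 875.59 ≤ 523.14 is false
  primary category ∈ {books, electronics, grocery, home}: apparel is not in the set → false
  email verified: yes → true
  item count ≥ 23: 39 ≥ 23 is true
  contains a gift card: yes → true
  order subtotal between 87.66 USD and 741.36 USD: 875.59 in [87.66, 741.36] is false
  account age > 2432 days: 3942 > 2432 is true
  ship-to country ∈ {DE, FR}: FR is in the set → true
Combine:
[1.1.1.1] true OR false OR false = true
[1.1.1] NOT true = false
[1.1.2.2] false OR true = true
[1.1.2] false AND true = false
[1.1] false OR false = false
[1] NOT false = true
[2.1.1.2.1] true OR false = true
[2.1.1.2] NOT true = false
[2.1.1] true AND false = false
[2.1] NOT false = true
[2.2.2] true OR true = true
[2.2] true → true = true
[2] exactly-one(true, true) = false
[root] true → false = false
Overall: false → rejected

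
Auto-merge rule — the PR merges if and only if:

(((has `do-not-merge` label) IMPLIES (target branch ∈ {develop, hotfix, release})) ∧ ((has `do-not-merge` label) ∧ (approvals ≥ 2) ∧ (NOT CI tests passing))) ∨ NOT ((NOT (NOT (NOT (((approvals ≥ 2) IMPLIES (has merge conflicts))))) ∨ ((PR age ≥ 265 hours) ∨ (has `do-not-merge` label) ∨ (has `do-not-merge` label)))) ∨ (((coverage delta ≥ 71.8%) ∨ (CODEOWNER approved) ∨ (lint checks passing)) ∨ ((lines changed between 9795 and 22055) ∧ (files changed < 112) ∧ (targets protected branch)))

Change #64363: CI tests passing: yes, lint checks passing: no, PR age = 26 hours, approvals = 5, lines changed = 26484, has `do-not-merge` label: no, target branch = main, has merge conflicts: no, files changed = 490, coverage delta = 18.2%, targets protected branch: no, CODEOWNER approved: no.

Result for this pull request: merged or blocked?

Atomic conditions:
  has `do-not-merge` label: no → false
  target branch ∈ {develop, hotfix, release}: main is not in the set → false
  approvals ≥ 2: 5 ≥ 2 is true
  NOT CI tests passing: yes → false
  has merge conflicts: no → false
  PR age ≥ 265 hours: 26 ≥ 265 is false
  coverage delta ≥ 71.8%: 18.2 ≥ 71.8 is false
  CODEOWNER approved: no → false
  lint checks passing: no → false
  lines changed between 9795 and 22055: 26484 in [9795, 22055] is false
  files changed < 112: 490 < 112 is false
  targets protected branch: no → false
Combine:
[1.1] false → false (antecedent false ⇒ implication holds) = true
[1.2] false AND true AND false = false
[1] true AND false = false
[2.1.1.1.1.1] true → false = false
[2.1.1.1.1] NOT false = true
[2.1.1.1] NOT true = false
[2.1.1] NOT false = true
[2.1.2] false OR false OR false = false
[2.1] true OR false = true
[2] NOT true = false
[3.1] false OR false OR false = false
[3.2] false AND false AND false = false
[3] false OR false = false
[root] false OR false OR false = false
Overall: false → blocked

Blocked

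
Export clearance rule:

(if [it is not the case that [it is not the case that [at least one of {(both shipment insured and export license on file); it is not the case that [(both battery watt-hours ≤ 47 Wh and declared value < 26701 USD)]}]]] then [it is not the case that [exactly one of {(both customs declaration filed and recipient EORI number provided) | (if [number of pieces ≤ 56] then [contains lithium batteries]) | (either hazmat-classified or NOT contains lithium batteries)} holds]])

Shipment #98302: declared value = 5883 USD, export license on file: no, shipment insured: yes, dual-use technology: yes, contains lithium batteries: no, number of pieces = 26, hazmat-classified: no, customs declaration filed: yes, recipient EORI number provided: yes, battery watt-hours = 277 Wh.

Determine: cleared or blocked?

Atomic conditions:
  shipment insured: yes → true
  export license on file: no → false
  battery watt-hours ≤ 47 Wh: 277 ≤ 47 is false
  declared value < 26701 USD: 5883 < 26701 is true
  customs declaration filed: yes → true
  recipient EORI number provided: yes → true
  number of pieces ≤ 56: 26 ≤ 56 is true
  contains lithium batteries: no → false
  hazmat-classified: no → false
  NOT contains lithium batteries: no → true
Combine:
[1.1.1.1] true AND false = false
[1.1.1.2.1] false AND true = false
[1.1.1.2] NOT false = true
[1.1.1] false OR true = true
[1.1] NOT true = false
[1] NOT false = true
[2.1.1] true AND true = true
[2.1.2] true → false = false
[2.1.3] false OR true = true
[2.1] exactly-one(true, false, true) = false
[2] NOT false = true
[root] true → true = true
Overall: true → cleared

Cleared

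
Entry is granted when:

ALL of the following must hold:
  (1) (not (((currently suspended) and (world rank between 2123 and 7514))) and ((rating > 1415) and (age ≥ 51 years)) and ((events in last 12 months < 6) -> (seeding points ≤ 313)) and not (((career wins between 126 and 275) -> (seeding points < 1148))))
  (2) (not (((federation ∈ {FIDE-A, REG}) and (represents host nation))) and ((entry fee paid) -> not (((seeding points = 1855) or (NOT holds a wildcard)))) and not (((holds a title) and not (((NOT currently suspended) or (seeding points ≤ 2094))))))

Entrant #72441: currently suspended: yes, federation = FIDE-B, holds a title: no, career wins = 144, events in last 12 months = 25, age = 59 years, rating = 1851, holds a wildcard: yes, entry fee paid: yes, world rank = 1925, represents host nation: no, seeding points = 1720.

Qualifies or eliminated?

Qualifies

Atomic conditions:
  currently suspended: yes → true
  world rank between 2123 and 7514: 1925 in [2123, 7514] is false
  rating > 1415: 1851 > 1415 is true
  age ≥ 51 years: 59 ≥ 51 is true
  events in last 12 months < 6: 25 < 6 is false
  seeding points ≤ 313: 1720 ≤ 313 is false
  career wins between 126 and 275: 144 in [126, 275] is true
  seeding points < 1148: 1720 < 1148 is false
  federation ∈ {FIDE-A, REG}: FIDE-B is not in the set → false
  represents host nation: no → false
  entry fee paid: yes → true
  seeding points = 1855: 1720 == 1855 is false
  NOT holds a wildcard: yes → false
  holds a title: no → false
  NOT currently suspended: yes → false
  seeding points ≤ 2094: 1720 ≤ 2094 is true
Combine:
[1.1.1] true AND false = false
[1.1] NOT false = true
[1.2] true AND true = true
[1.3] false → false (antecedent false ⇒ implication holds) = true
[1.4.1] true → false = false
[1.4] NOT false = true
[1] true AND true AND true AND true = true
[2.1.1] false AND false = false
[2.1] NOT false = true
[2.2.2.1] false OR false = false
[2.2.2] NOT false = true
[2.2] true → true = true
[2.3.1.2.1] false OR true = true
[2.3.1.2] NOT true = false
[2.3.1] false AND false = false
[2.3] NOT false = true
[2] true AND true AND true = true
[root] true AND true = true
Overall: true → qualifies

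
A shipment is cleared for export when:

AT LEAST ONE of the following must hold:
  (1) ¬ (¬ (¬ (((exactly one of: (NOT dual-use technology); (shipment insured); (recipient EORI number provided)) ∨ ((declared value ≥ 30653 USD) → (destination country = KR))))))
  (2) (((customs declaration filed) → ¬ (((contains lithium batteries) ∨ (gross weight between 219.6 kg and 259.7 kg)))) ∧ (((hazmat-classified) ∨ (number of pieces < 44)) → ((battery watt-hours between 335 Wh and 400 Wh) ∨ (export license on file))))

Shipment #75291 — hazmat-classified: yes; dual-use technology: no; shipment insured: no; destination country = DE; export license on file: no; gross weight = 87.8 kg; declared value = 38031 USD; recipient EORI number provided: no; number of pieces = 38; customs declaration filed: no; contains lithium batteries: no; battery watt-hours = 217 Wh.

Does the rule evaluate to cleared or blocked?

Blocked

Atomic conditions:
  NOT dual-use technology: no → true
  shipment insured: no → false
  recipient EORI number provided: no → false
  declared value ≥ 30653 USD: 38031 ≥ 30653 is true
  destination country = KR: DE == KR is false
  customs declaration filed: no → false
  contains lithium batteries: no → false
  gross weight between 219.6 kg and 259.7 kg: 87.8 in [219.6, 259.7] is false
  hazmat-classified: yes → true
  number of pieces < 44: 38 < 44 is true
  battery watt-hours between 335 Wh and 400 Wh: 217 in [335, 400] is false
  export license on file: no → false
Combine:
[1.1.1.1.1] exactly-one(true, false, false) = true
[1.1.1.1.2] true → false = false
[1.1.1.1] true OR false = true
[1.1.1] NOT true = false
[1.1] NOT false = true
[1] NOT true = false
[2.1.2.1] false OR false = false
[2.1.2] NOT false = true
[2.1] false → true (antecedent false ⇒ implication holds) = true
[2.2.1] true OR true = true
[2.2.2] false OR false = false
[2.2] true → false = false
[2] true AND false = false
[root] false OR false = false
Overall: false → blocked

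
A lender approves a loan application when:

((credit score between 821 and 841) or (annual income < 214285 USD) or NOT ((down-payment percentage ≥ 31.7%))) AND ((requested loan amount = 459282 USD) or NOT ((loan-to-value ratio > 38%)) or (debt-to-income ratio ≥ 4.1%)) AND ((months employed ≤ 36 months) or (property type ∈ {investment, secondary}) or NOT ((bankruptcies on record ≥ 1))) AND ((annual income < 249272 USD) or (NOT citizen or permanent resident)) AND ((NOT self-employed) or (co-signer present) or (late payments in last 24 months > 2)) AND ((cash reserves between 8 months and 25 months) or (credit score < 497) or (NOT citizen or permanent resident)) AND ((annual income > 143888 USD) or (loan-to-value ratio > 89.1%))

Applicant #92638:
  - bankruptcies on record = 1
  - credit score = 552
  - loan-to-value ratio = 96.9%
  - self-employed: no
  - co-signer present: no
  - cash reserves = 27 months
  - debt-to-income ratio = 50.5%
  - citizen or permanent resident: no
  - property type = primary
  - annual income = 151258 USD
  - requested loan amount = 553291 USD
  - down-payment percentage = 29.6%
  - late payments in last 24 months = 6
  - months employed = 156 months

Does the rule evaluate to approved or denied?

Atomic conditions:
  credit score between 821 and 841: 552 in [821, 841] is false
  annual income < 214285 USD: 151258 < 214285 is true
  down-payment percentage ≥ 31.7%: 29.6 ≥ 31.7 is false
  requested loan amount = 459282 USD: 553291 == 459282 is false
  loan-to-value ratio > 38%: 96.9 > 38 is true
  debt-to-income ratio ≥ 4.1%: 50.5 ≥ 4.1 is true
  months employed ≤ 36 months: 156 ≤ 36 is false
  property type ∈ {investment, secondary}: primary is not in the set → false
  bankruptcies on record ≥ 1: 1 ≥ 1 is true
  annual income < 249272 USD: 151258 < 249272 is true
  NOT citizen or permanent resident: no → true
  NOT self-employed: no → true
  co-signer present: no → false
  late payments in last 24 months > 2: 6 > 2 is true
  cash reserves between 8 months and 25 months: 27 in [8, 25] is false
  credit score < 497: 552 < 497 is false
  annual income > 143888 USD: 151258 > 143888 is true
  loan-to-value ratio > 89.1%: 96.9 > 89.1 is true
Combine:
[1.3] NOT false = true
[1] false OR true OR true = true
[2.2] NOT true = false
[2] false OR false OR true = true
[3.3] NOT true = false
[3] false OR false OR false = false
[4] true OR true = true
[5] true OR false OR true = true
[6] false OR false OR true = true
[7] true OR true = true
[root] true AND true AND false AND true AND true AND true AND true = false
Overall: false → denied

Denied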